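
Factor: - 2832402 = -2^1* 3^1 * 472067^1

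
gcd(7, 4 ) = 1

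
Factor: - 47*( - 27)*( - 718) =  - 911142 = - 2^1 * 3^3* 47^1*359^1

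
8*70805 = 566440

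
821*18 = 14778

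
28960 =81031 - 52071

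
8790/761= 8790/761 = 11.55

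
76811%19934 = 17009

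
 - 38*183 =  - 6954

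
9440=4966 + 4474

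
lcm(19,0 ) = 0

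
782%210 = 152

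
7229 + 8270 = 15499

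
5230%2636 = 2594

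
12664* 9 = 113976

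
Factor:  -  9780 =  - 2^2*3^1 * 5^1 * 163^1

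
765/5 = 153 = 153.00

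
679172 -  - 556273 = 1235445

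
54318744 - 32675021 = 21643723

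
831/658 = 831/658=1.26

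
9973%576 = 181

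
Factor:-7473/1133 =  - 3^1*11^( - 1 )*  47^1*53^1 * 103^( - 1 )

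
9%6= 3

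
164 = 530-366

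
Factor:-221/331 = -13^1 * 17^1*331^(-1) 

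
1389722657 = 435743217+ 953979440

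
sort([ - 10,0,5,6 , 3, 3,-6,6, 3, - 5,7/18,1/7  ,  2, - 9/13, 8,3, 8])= [ - 10,- 6,- 5, - 9/13,0,1/7,7/18, 2,3 , 3, 3,3, 5,6, 6,8,8]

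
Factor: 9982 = 2^1*7^1*23^1*31^1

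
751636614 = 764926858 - 13290244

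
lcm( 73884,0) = 0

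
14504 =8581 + 5923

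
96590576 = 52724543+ 43866033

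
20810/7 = 2972 + 6/7  =  2972.86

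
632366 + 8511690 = 9144056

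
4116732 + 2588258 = 6704990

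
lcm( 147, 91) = 1911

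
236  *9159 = 2161524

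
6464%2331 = 1802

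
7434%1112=762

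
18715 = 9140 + 9575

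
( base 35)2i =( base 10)88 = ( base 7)154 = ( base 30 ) 2s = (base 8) 130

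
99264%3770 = 1244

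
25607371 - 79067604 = -53460233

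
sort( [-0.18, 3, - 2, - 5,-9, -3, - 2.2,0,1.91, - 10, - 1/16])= [ - 10, - 9, - 5 , - 3, -2.2, - 2,  -  0.18, - 1/16 , 0 , 1.91,3] 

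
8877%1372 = 645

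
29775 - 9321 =20454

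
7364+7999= 15363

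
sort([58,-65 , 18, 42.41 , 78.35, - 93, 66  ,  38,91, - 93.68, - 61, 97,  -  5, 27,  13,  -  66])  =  [  -  93.68 ,  -  93, -66 , - 65,-61, - 5,13 , 18,  27,38,42.41,  58 , 66,78.35,91, 97]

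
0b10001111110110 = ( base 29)ARD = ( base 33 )8ew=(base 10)9206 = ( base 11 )6a0a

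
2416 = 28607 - 26191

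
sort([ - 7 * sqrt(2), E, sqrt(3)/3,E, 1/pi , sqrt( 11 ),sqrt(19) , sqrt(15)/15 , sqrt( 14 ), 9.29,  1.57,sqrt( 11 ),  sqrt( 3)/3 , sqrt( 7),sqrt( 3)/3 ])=[-7*sqrt ( 2), sqrt( 15)/15, 1/pi,sqrt(3)/3,  sqrt( 3)/3,  sqrt(3)/3, 1.57, sqrt( 7 ),E, E, sqrt( 11),sqrt( 11), sqrt(14),sqrt( 19 ),9.29 ] 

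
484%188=108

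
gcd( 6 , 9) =3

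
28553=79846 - 51293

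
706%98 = 20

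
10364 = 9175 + 1189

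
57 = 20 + 37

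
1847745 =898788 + 948957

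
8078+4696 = 12774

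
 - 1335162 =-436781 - 898381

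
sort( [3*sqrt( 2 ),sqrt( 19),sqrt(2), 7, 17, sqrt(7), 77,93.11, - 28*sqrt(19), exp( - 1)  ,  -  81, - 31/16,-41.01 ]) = [ - 28*sqrt ( 19),-81, - 41.01,-31/16, exp( - 1), sqrt( 2),sqrt( 7 ), 3*sqrt(2 ), sqrt( 19), 7, 17, 77, 93.11 ]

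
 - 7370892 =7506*(-982 )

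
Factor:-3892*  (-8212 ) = 31961104 = 2^4* 7^1*139^1*2053^1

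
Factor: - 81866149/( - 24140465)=5^(  -  1)*37^( - 1)*1439^1*56891^1*130489^ ( - 1)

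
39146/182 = 19573/91 = 215.09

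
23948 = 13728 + 10220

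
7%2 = 1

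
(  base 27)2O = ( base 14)58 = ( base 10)78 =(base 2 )1001110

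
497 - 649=-152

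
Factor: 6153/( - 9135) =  - 3^( - 1)*5^(-1 )*29^( - 1 ) *293^1 =- 293/435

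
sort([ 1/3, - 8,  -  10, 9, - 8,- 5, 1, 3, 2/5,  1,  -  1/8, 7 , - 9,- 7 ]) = [ - 10, - 9,-8, - 8,  -  7, - 5,  -  1/8,1/3, 2/5 , 1,  1, 3 , 7, 9] 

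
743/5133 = 743/5133=0.14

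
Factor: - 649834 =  - 2^1*101^1*3217^1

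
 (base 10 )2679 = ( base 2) 101001110111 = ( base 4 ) 221313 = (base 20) 6DJ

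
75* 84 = 6300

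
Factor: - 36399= -3^1*11^1*1103^1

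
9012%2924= 240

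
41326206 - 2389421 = 38936785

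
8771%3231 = 2309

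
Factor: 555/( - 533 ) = -3^1*5^1*13^( - 1 )*37^1*41^(-1 )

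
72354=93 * 778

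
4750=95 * 50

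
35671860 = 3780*9437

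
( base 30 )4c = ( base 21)66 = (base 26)52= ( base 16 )84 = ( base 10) 132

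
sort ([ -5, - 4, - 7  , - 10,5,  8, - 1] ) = [ - 10, - 7, - 5, - 4, - 1,5,8] 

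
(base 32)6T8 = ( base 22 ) edi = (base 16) 1ba8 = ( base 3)100201020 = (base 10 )7080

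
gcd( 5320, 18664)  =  8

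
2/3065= 2/3065 = 0.00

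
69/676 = 69/676 = 0.10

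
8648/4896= 1081/612 = 1.77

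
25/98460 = 5/19692 = 0.00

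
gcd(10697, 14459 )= 19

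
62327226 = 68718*907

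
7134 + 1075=8209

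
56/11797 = 56/11797 = 0.00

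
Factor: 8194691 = 8194691^1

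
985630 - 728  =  984902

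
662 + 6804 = 7466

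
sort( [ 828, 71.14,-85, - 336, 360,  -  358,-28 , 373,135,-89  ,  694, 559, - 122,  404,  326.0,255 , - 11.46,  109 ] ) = [ - 358, - 336, - 122,-89, -85, - 28,- 11.46,71.14,109,135,255,326.0,  360, 373,404,  559,694,828] 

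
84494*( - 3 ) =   -  253482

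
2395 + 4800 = 7195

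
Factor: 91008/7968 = 948/83 = 2^2*3^1 *79^1*83^(  -  1) 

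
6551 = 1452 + 5099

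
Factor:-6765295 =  - 5^1*1353059^1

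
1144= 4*286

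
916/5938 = 458/2969  =  0.15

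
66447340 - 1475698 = 64971642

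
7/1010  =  7/1010 = 0.01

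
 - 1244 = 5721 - 6965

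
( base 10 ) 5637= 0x1605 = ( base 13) 2748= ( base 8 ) 13005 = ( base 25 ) 90C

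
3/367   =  3/367 = 0.01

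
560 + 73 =633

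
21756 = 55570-33814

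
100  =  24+76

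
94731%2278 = 1333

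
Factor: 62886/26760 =47/20 = 2^(-2)*5^( - 1) * 47^1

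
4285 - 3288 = 997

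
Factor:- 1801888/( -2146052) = 450472/536513 = 2^3*11^1*5119^1*536513^ ( - 1)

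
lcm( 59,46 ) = 2714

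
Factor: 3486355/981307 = 5^1*61^( - 1) * 16087^ ( - 1)*697271^1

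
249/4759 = 249/4759 = 0.05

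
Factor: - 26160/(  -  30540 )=436/509 = 2^2*109^1*509^( - 1 )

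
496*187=92752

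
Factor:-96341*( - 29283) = 2821153503 = 3^1*7^1* 43^1*227^1 * 13763^1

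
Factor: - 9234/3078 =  - 3 = - 3^1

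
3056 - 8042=- 4986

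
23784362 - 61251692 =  - 37467330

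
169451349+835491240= 1004942589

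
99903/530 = 99903/530 = 188.50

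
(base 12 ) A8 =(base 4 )2000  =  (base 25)53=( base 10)128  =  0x80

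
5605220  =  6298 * 890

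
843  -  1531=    - 688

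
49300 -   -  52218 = 101518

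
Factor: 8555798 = 2^1*41^1*103^1 *1013^1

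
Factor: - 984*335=  -  2^3*3^1*5^1*41^1*67^1 = - 329640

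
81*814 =65934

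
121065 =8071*15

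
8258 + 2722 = 10980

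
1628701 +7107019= 8735720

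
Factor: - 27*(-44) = 2^2*3^3*11^1 = 1188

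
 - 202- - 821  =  619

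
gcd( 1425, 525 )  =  75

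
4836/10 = 2418/5 = 483.60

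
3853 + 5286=9139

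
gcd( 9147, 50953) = 1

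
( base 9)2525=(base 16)75E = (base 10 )1886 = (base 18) 5EE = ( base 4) 131132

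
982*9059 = 8895938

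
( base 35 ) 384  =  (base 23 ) 7B3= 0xf77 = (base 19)ai7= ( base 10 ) 3959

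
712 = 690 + 22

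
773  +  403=1176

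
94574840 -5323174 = 89251666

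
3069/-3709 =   -  1 + 640/3709 = -0.83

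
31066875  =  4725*6575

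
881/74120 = 881/74120=0.01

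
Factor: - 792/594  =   - 4/3= - 2^2 * 3^( - 1) 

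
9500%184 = 116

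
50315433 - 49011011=1304422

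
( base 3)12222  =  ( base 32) 51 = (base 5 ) 1121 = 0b10100001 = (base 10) 161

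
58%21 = 16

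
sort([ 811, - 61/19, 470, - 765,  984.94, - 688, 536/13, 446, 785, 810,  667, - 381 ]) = [-765, - 688, - 381, - 61/19, 536/13,446, 470, 667  ,  785, 810, 811, 984.94]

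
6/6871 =6/6871 = 0.00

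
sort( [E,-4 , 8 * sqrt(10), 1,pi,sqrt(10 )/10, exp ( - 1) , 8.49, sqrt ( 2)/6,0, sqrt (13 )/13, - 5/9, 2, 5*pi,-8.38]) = [- 8.38, - 4, - 5/9, 0, sqrt( 2 )/6, sqrt( 13)/13, sqrt(10) /10, exp(  -  1 ),1, 2,E,pi, 8.49, 5*pi, 8 * sqrt(10 ) ]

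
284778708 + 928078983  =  1212857691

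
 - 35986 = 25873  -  61859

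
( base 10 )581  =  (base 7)1460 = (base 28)kl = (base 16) 245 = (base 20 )191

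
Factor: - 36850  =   - 2^1 * 5^2 * 11^1 * 67^1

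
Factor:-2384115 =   -  3^1*5^1*158941^1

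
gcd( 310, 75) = 5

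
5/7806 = 5/7806  =  0.00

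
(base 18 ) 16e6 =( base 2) 1111101100010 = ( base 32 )7R2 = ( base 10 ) 8034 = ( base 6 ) 101110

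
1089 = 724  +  365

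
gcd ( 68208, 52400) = 16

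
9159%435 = 24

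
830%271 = 17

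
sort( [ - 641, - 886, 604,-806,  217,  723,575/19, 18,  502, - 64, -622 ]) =[  -  886 ,-806, - 641,  -  622, - 64,18,575/19, 217, 502,604 , 723] 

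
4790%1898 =994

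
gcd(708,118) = 118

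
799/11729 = 799/11729 = 0.07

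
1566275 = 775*2021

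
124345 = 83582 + 40763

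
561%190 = 181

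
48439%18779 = 10881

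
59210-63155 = -3945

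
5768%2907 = 2861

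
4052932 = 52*77941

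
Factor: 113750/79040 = 2^( - 5)*5^3*7^1 *19^ ( - 1) = 875/608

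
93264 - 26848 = 66416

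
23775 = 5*4755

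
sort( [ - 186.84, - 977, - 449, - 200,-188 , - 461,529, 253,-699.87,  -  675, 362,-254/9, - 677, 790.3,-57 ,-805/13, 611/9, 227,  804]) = [-977, - 699.87, -677,-675 ,-461,-449,-200,-188 , - 186.84,  -  805/13,-57, - 254/9,611/9,227,253, 362,529, 790.3,  804 ] 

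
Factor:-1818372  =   - 2^2 * 3^1*151531^1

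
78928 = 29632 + 49296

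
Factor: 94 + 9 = 103 = 103^1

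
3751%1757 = 237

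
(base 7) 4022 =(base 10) 1388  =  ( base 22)2J2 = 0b10101101100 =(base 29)1IP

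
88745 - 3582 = 85163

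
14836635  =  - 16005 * (-927)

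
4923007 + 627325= 5550332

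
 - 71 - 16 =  - 87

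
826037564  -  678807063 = 147230501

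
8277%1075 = 752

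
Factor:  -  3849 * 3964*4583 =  - 2^2*3^1*991^1*1283^1*4583^1 = - 69924829188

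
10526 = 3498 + 7028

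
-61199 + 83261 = 22062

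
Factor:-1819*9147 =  - 3^1*17^1*107^1*3049^1 = - 16638393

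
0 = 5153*0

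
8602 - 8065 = 537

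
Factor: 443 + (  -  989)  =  -546 =- 2^1 * 3^1 * 7^1 * 13^1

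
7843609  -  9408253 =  - 1564644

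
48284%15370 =2174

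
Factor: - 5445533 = -19^1*29^1 * 9883^1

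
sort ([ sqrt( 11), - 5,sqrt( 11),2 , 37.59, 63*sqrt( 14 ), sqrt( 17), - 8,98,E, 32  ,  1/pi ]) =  [ -8, - 5 , 1/pi,2,  E , sqrt( 11 ), sqrt(11), sqrt(17 ),  32, 37.59,98,63*sqrt( 14 )]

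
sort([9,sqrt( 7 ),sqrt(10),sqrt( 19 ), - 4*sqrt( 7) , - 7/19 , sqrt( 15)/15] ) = [ - 4 * sqrt(7), - 7/19, sqrt( 15)/15,sqrt(7),sqrt( 10),sqrt(19), 9]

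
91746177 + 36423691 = 128169868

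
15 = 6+9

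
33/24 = 1+3/8 = 1.38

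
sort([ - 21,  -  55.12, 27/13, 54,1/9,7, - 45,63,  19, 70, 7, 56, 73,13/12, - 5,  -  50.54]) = [ - 55.12, - 50.54,-45, - 21, - 5, 1/9,13/12 , 27/13, 7, 7, 19, 54, 56, 63,  70 , 73 ] 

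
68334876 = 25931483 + 42403393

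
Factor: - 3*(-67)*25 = 5025 = 3^1 * 5^2*67^1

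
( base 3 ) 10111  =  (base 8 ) 136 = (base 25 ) 3j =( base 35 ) 2O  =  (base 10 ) 94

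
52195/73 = 715  =  715.00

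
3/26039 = 3/26039 = 0.00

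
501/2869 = 501/2869 = 0.17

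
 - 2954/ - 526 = 5 + 162/263 = 5.62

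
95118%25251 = 19365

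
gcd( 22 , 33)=11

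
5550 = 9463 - 3913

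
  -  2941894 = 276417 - 3218311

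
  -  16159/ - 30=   16159/30 = 538.63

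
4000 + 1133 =5133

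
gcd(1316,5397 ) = 7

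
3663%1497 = 669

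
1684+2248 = 3932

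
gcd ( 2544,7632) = 2544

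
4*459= 1836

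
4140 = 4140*1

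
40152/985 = 40 + 752/985 = 40.76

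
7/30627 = 7/30627 = 0.00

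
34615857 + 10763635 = 45379492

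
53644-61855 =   -  8211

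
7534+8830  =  16364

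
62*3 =186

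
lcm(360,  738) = 14760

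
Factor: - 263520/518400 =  - 61/120 = - 2^ ( - 3)* 3^( - 1)*5^ ( - 1)*61^1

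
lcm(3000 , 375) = 3000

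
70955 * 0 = 0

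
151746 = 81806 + 69940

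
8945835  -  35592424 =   -  26646589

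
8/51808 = 1/6476 = 0.00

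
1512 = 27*56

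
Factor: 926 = 2^1*463^1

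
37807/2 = 37807/2=18903.50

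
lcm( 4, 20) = 20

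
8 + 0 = 8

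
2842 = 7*406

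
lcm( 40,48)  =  240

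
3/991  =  3/991 = 0.00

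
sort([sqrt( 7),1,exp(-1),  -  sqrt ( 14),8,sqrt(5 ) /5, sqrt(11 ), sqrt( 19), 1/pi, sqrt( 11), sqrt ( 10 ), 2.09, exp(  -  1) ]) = [- sqrt(14), 1/pi, exp( - 1 ), exp(  -  1 ),  sqrt( 5)/5, 1,2.09, sqrt (7) , sqrt( 10), sqrt( 11),sqrt( 11) , sqrt (19), 8]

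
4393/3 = 4393/3 = 1464.33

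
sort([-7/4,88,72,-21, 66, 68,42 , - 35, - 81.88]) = [ - 81.88,-35,-21, - 7/4 , 42,  66, 68,72, 88]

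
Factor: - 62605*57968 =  - 3629086640 = -  2^4*5^1 * 19^1*659^1*3623^1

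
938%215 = 78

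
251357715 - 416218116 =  - 164860401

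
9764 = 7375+2389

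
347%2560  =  347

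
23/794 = 23/794 = 0.03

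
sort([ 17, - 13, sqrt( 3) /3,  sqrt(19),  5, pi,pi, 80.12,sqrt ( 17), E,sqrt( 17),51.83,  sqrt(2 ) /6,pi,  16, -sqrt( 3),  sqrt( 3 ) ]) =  [ - 13, - sqrt( 3 ),  sqrt(2)/6 , sqrt(3)/3,sqrt( 3 ),E, pi,pi, pi, sqrt(17),sqrt (17 ),sqrt( 19 ) , 5,16,  17, 51.83, 80.12]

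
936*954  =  892944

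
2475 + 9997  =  12472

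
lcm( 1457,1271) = 59737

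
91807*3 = 275421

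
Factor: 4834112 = 2^6*75533^1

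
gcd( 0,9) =9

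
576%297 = 279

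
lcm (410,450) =18450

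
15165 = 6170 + 8995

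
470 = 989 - 519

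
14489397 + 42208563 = 56697960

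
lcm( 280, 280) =280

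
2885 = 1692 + 1193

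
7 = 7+0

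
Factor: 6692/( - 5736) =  - 7/6 = - 2^ ( - 1 )*3^(-1 )*7^1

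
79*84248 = 6655592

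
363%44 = 11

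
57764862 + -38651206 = 19113656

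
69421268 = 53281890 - -16139378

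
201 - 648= - 447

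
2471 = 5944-3473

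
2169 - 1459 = 710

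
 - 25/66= -25/66= -0.38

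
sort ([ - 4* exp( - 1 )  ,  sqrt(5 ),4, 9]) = [ - 4*exp ( - 1 ),sqrt( 5 ), 4, 9]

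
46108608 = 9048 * 5096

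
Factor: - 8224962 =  - 2^1* 3^1*103^1*13309^1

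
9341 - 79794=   -  70453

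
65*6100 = 396500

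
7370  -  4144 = 3226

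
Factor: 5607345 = 3^1*5^1*373823^1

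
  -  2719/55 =-50 + 31/55 = -  49.44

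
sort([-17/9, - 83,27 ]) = [ - 83, - 17/9,27 ]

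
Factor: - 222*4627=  - 2^1*3^1*7^1*37^1*661^1 = - 1027194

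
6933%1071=507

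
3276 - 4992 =-1716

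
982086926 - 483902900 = 498184026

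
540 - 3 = 537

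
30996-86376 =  - 55380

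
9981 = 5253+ 4728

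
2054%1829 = 225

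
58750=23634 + 35116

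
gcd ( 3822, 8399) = 1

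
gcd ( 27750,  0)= 27750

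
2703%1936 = 767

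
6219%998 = 231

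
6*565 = 3390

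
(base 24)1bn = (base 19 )278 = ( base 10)863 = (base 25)19d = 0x35f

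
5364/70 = 2682/35 = 76.63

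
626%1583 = 626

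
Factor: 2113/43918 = 2^( - 1 )*7^( - 1 ) *2113^1*3137^(-1 )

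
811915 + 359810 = 1171725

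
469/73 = 469/73 = 6.42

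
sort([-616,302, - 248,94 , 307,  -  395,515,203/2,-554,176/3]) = [-616, - 554, - 395, - 248, 176/3,94,203/2,302,307,515] 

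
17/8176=17/8176 = 0.00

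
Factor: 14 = 2^1*7^1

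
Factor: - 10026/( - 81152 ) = 5013/40576 = 2^ ( - 7 )*3^2*317^( - 1)*557^1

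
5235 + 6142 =11377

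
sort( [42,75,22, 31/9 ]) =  [ 31/9,22, 42,75 ]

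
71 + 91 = 162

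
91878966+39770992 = 131649958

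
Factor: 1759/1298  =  2^( - 1 )*11^(-1 )*59^( - 1)*1759^1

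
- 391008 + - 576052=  - 967060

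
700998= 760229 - 59231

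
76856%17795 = 5676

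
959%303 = 50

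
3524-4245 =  - 721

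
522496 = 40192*13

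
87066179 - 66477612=20588567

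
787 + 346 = 1133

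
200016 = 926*216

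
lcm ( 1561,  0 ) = 0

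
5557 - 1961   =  3596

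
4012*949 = 3807388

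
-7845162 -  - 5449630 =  - 2395532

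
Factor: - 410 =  - 2^1*5^1*41^1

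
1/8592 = 1/8592 = 0.00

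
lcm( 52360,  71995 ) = 575960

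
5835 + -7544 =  - 1709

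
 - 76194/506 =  - 38097/253 =- 150.58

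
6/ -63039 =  - 1 + 21011/21013 =- 0.00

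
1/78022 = 1/78022 = 0.00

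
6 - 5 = 1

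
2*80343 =160686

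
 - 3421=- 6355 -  - 2934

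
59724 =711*84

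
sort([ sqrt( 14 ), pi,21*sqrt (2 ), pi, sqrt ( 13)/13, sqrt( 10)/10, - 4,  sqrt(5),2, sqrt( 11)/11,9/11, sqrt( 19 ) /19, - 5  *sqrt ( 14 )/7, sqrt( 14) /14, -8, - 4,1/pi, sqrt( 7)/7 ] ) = [  -  8, - 4, - 4, - 5* sqrt( 14 )/7, sqrt(19)/19 , sqrt( 14)/14, sqrt (13 ) /13,  sqrt(11)/11, sqrt( 10 )/10,  1/pi, sqrt(7 ) /7, 9/11, 2, sqrt(5 ), pi,pi, sqrt( 14),21*sqrt (2) ] 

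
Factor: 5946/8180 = 2973/4090=2^( - 1 )*3^1*5^(-1 )*409^( - 1 )*991^1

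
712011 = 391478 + 320533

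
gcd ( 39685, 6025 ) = 5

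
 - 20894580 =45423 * ( - 460)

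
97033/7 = 13861+6/7 = 13861.86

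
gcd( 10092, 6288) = 12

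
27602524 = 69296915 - 41694391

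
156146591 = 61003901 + 95142690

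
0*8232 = 0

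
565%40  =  5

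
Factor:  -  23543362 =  - 2^1* 2531^1*4651^1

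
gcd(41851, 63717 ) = 1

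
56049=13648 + 42401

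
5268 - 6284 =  - 1016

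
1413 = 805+608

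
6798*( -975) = - 6628050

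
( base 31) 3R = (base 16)78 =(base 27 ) 4c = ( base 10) 120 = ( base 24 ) 50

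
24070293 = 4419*5447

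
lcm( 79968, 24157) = 2319072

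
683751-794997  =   - 111246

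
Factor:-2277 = -3^2*11^1  *23^1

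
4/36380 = 1/9095=0.00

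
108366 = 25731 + 82635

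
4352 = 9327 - 4975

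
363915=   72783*5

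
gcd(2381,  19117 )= 1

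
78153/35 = 2232 + 33/35 = 2232.94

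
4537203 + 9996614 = 14533817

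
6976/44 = 1744/11  =  158.55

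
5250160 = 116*45260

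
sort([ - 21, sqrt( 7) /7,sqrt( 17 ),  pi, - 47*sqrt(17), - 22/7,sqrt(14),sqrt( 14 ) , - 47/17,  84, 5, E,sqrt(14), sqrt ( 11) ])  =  [ - 47 * sqrt(  17), - 21, - 22/7,  -  47/17,sqrt( 7)/7,E,pi,sqrt( 11 ),sqrt(14),sqrt(14),sqrt( 14),sqrt(17), 5,84] 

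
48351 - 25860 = 22491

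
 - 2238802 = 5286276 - 7525078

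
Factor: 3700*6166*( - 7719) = - 2^3 * 3^1*5^2*31^1*37^1 * 83^1* 3083^1 = -176102809800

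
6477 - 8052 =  - 1575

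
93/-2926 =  - 93/2926 = - 0.03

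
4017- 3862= 155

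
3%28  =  3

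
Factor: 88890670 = 2^1*5^1*11^1*808097^1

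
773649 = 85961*9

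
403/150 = 403/150 = 2.69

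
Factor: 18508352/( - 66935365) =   -  2^6*5^( - 1)*7^( - 1)*919^(  -  1) * 2081^(-1)*289193^1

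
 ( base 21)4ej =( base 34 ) 1R3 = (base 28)2i5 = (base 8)4035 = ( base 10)2077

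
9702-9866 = -164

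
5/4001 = 5/4001 = 0.00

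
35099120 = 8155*4304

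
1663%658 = 347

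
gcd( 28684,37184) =4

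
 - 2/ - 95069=2/95069 = 0.00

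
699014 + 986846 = 1685860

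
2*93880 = 187760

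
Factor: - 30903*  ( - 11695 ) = 361410585= 3^1  *5^1*2339^1*10301^1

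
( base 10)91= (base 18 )51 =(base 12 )77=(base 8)133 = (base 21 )47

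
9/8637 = 3/2879 = 0.00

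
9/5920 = 9/5920 = 0.00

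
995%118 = 51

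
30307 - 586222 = - 555915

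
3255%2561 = 694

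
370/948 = 185/474 = 0.39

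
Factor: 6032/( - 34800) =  - 3^ ( - 1 )*5^( - 2 )*13^1=-13/75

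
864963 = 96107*9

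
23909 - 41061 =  - 17152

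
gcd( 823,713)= 1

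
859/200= 859/200 = 4.29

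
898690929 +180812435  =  1079503364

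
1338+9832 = 11170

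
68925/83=68925/83 = 830.42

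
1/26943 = 1/26943=0.00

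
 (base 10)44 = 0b101100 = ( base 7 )62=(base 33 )1B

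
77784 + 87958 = 165742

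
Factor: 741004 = 2^2*11^2*1531^1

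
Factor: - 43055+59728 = 16673 = 16673^1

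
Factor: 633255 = 3^1*5^1*7^1*37^1 * 163^1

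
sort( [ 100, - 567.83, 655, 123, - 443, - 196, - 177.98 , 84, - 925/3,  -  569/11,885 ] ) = [ - 567.83, - 443, - 925/3, - 196,-177.98, - 569/11 , 84, 100,123 , 655,885]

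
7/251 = 7/251 = 0.03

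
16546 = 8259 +8287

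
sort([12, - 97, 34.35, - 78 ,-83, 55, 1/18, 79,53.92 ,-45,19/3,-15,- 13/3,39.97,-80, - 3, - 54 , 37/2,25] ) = [-97, - 83,-80, - 78,-54, - 45,-15, - 13/3,-3, 1/18, 19/3,  12,  37/2, 25, 34.35,39.97, 53.92,55, 79] 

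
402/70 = 5 + 26/35 =5.74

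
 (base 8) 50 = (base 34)16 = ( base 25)1f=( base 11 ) 37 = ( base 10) 40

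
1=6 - 5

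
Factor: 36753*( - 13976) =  - 2^3 * 3^1*1747^1*12251^1 = - 513659928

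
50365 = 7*7195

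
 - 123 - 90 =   -  213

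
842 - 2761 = -1919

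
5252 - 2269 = 2983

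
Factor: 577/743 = 577^1*743^( - 1) 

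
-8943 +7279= - 1664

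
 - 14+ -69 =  - 83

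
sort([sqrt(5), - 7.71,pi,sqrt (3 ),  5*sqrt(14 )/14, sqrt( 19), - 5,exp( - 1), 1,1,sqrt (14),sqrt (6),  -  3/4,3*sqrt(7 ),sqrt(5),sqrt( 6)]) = [ - 7.71,- 5, -3/4,exp(  -  1),1,1,5*sqrt (14)/14,sqrt(3),sqrt ( 5), sqrt(5),sqrt(6) , sqrt(6),pi,sqrt(14) , sqrt(19 ),  3*sqrt ( 7) ]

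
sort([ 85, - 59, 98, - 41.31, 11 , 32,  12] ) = [ - 59,  -  41.31, 11,12, 32,85, 98 ]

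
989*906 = 896034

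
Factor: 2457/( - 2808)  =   - 2^( - 3 )*7^1 = - 7/8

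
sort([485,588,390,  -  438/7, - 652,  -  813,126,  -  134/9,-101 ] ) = [ - 813, - 652,-101,-438/7,  -  134/9,  126,390, 485,588 ] 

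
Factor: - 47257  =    -  7^1 * 43^1*157^1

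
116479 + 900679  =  1017158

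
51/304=51/304 = 0.17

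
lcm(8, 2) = 8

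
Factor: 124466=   2^1*62233^1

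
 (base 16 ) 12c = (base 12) 210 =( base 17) 10b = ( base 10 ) 300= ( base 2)100101100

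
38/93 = 38/93 = 0.41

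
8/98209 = 8/98209 =0.00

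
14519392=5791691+8727701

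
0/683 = 0= 0.00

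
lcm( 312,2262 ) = 9048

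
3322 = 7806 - 4484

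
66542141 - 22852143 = 43689998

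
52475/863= 52475/863 = 60.81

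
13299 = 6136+7163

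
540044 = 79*6836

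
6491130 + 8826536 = 15317666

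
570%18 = 12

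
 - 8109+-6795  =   - 14904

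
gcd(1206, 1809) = 603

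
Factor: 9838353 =3^1*7^1 * 468493^1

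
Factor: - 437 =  - 19^1*23^1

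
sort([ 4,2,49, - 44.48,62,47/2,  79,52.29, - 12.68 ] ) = [  -  44.48, - 12.68 , 2, 4,47/2, 49,52.29,62,79]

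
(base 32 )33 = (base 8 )143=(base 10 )99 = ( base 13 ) 78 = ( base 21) 4f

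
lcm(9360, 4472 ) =402480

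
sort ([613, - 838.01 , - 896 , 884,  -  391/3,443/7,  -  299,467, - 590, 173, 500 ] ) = [ - 896, - 838.01,-590,-299, - 391/3,443/7, 173 , 467, 500, 613, 884] 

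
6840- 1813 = 5027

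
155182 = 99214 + 55968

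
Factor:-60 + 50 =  - 10= - 2^1*5^1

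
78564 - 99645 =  - 21081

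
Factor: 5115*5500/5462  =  14066250/2731 = 2^1*3^1*5^4*11^2 * 31^1  *  2731^( - 1 )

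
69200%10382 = 6908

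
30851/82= 376 + 19/82  =  376.23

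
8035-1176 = 6859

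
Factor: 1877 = 1877^1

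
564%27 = 24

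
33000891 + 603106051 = 636106942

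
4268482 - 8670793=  - 4402311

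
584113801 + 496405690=1080519491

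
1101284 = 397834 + 703450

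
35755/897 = 35755/897 = 39.86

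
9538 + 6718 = 16256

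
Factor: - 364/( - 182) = 2^1= 2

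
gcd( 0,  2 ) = 2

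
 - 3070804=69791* (  -  44 ) 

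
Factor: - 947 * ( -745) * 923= 651190345 = 5^1 * 13^1*71^1*149^1*947^1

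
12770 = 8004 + 4766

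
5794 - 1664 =4130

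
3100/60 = 155/3 = 51.67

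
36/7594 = 18/3797 = 0.00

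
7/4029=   7/4029 = 0.00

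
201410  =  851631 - 650221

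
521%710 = 521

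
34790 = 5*6958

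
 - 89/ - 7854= 89/7854 = 0.01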